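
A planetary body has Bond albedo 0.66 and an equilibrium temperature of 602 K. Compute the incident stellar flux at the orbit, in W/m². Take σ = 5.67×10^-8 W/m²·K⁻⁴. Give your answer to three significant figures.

87600 W/m²

Invert the energy balance for S: S = 4σT⁴/(1−α).
The emitted flux is σT⁴ = 7447 W/m².
So S = 4×7447/(1−0.66) = 87610 W/m².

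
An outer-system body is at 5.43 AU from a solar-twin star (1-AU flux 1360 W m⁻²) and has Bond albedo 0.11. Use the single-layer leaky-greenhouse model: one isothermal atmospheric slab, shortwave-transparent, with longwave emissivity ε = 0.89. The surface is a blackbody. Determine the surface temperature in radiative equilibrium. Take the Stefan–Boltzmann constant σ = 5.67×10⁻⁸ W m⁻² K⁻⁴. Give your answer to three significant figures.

134 K

By the inverse-square law, S = 1360/5.43² = 46.13 W m⁻².
The planet radiates to space at T_e = [S(1−α)/(4σ)]^(1/4) = 116.0 K.
Surface balance with a leaky layer gives σT_s⁴ = σT_e⁴·2/(2−ε), so T_s = T_e·[2/(2−0.89)]^(1/4) = 134.4 K.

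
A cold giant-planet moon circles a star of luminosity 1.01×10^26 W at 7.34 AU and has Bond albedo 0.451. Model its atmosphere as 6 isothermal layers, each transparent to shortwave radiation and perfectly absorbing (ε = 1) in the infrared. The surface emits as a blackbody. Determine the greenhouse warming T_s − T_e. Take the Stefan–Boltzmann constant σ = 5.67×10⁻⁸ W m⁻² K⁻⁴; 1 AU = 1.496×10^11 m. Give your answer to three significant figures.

39.7 K

d = 7.34 × 1.496×10^11 m = 1.098×10^12 m.
Spreading L over a sphere of radius d: S = 1.01×10^26/(4π·1.10×10^12²) = 6.666 W m⁻².
The effective emission temperature is T_e = [S(1−α)/(4σ)]^¼ = 63.38 K.
T_s = (N+1)^(1/4)·T_e = 103.1 K.
Warming: T_s − T_e = 39.71 K.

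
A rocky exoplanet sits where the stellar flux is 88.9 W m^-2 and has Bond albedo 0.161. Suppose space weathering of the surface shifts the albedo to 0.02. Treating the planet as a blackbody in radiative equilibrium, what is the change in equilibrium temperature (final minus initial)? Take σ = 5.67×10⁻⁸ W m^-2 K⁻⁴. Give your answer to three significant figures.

Initial: T₁ = [S(1−0.161)/(4σ)]^(1/4) = 134.7 K.
Final:   T₂ = [S(1−0.02)/(4σ)]^(1/4) = 140.0 K.
ΔT = T₂ − T₁ = 5.333 K.

5.33 K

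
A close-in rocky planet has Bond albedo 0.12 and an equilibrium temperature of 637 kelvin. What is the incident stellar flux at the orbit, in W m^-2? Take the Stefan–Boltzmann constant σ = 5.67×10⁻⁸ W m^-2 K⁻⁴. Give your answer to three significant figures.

From S(1−α)/4 = σT⁴: S = 4σT⁴/(1−α).
σT⁴ = 5.67×10⁻⁸·(637)⁴ = 9336 W m^-2.
S = 4·9336/0.88 = 42430 W m^-2.

42400 W m^-2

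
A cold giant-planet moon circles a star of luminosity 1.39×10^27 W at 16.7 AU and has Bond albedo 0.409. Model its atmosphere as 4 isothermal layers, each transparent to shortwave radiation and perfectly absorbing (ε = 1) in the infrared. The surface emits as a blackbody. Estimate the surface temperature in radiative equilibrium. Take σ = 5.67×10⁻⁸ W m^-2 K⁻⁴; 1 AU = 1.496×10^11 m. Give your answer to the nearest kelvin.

d = 16.7 × 1.496×10^11 m = 2.498×10^12 m.
Spreading L over a sphere of radius d: S = 1.39×10^27/(4π·2.50×10^12²) = 17.72 W m^-2.
The effective emission temperature is T_e = [S(1−α)/(4σ)]^¼ = 82.44 K.
Layer-by-layer balance gives σT_s⁴ = (N+1)σT_e⁴, so T_s = 5^¼·82.44 = 123.3 K.

123 kelvin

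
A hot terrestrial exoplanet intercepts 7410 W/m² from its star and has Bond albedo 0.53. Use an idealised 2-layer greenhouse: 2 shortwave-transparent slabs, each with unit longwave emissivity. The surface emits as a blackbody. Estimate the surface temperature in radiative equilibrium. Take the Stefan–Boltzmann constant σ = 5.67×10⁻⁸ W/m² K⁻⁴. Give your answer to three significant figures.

463 K

OLR = S(1−α)/4 = 870.7 W/m²; the top layer radiates at T_e = 352.0 K.
For an N-layer opaque stack, T_s⁴ = (N+1)T_e⁴, hence T_s = (3)^(1/4)×352.0 K = 463.3 K.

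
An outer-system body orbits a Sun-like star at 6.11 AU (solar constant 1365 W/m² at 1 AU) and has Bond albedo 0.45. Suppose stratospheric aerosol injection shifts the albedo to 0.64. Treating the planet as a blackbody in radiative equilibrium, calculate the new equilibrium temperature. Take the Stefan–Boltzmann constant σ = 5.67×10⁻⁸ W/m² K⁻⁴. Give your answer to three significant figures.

By the inverse-square law, S = 1365/6.11² = 36.56 W/m².
New equilibrium: T₂ = [(1−0.64)·36.56/(4σ)]^(1/4) = 87.28 K.

87.3 kelvin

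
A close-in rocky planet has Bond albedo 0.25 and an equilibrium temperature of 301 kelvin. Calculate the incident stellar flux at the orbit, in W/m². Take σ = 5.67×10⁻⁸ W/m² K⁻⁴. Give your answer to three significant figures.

From S(1−α)/4 = σT⁴: S = 4σT⁴/(1−α).
The emitted flux is σT⁴ = 465.4 W/m².
S = 4·465.4/0.75 = 2482 W/m².

2480 W/m²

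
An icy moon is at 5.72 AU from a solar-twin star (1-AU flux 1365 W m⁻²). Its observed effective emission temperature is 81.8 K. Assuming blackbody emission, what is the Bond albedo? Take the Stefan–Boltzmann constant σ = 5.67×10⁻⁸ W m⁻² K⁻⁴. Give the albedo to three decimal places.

By the inverse-square law, S = 1365/5.72² = 41.72 W m⁻².
Rearranging the radiative balance, α = 1 − 4σT⁴/S.
4σT⁴ = 4·5.67×10⁻⁸·(81.8)⁴ = 10.15 W m⁻².
Hence α = 1 − 10.15/41.72 = 0.7566.

0.757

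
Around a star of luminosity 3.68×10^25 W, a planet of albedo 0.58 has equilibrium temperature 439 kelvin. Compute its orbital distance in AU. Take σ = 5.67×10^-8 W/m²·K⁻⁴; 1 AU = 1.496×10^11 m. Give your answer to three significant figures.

The flux needed for this T is 4σT⁴/(1−0.58) = 20060 W/m².
S = L/(4πd²) → d = √(L/4πS) = √(3.68×10^25/(4π·20060)) = 1.208×10^10 m = 0.08077 AU.

0.0808 AU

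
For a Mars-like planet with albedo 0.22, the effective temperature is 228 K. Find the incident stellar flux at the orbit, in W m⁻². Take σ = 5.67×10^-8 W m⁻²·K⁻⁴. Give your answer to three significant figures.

From S(1−α)/4 = σT⁴: S = 4σT⁴/(1−α).
The emitted flux is σT⁴ = 153.2 W m⁻².
S = 4·153.2/0.78 = 785.8 W m⁻².

786 W m⁻²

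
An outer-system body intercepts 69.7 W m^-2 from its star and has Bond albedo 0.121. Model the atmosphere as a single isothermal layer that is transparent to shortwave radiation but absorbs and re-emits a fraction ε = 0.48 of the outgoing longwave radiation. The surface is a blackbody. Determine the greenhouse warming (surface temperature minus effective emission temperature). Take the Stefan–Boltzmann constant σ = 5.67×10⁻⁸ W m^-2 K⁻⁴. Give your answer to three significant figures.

9.10 kelvin

The planet radiates to space at T_e = [S(1−α)/(4σ)]^(1/4) = 128.2 K.
Surface balance with a leaky layer gives σT_s⁴ = σT_e⁴·2/(2−ε), so T_s = T_e·[2/(2−0.48)]^(1/4) = 137.3 K.
Greenhouse warming: T_s − T_e = 9.105 K.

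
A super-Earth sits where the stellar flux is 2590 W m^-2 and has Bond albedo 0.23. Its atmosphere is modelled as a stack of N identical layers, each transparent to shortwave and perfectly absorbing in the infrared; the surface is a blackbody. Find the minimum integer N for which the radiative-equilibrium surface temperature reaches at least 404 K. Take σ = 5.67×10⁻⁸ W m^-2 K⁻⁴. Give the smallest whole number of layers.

Top-of-atmosphere balance: σT_e⁴ = S(1−α)/4 = 498.6 W m^-2 → T_e = 306.2 K.
Need (N+1)T_e⁴ ≥ T_s⁴, i.e. N+1 ≥ (404/306.2)⁴ = 3.030.
Rounding up, N = 3.

3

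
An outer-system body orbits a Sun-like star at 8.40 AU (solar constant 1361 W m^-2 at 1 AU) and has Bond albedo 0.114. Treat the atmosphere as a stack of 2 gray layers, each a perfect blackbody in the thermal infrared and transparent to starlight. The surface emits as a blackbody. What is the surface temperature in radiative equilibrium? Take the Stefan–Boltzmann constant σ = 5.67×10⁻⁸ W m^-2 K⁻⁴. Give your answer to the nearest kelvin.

123 K

By the inverse-square law, S = 1361/8.40² = 19.29 W m^-2.
OLR = S(1−α)/4 = 4.272 W m^-2; the top layer radiates at T_e = 93.17 K.
Layer-by-layer balance gives σT_s⁴ = (N+1)σT_e⁴, so T_s = 3^¼·93.17 = 122.6 K.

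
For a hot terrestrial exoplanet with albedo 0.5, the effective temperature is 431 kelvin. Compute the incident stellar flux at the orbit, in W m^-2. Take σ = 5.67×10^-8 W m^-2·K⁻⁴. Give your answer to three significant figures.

15700 W m^-2

From S(1−α)/4 = σT⁴: S = 4σT⁴/(1−α).
The emitted flux is σT⁴ = 1957 W m^-2.
So S = 4×1957/(1−0.5) = 15650 W m^-2.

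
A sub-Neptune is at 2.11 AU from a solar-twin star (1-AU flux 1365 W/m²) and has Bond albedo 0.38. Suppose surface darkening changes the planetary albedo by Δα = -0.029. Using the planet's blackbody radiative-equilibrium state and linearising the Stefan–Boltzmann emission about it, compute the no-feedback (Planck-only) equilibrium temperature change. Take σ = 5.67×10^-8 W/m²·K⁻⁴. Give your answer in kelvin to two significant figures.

2.0 K

By the inverse-square law, S = 1365/2.11² = 306.6 W/m².
The baseline emission temperature is T_e = 170.1 K.
ΔF = −(S/4)Δα = −(306.6/4)×(-0.029) = 2.223 W/m².
The Planck feedback parameter is 4σT_e³ = 1.117 W/m²/K.
Hence the no-feedback warming is ΔF/(4σT_e³) = 1.99 K.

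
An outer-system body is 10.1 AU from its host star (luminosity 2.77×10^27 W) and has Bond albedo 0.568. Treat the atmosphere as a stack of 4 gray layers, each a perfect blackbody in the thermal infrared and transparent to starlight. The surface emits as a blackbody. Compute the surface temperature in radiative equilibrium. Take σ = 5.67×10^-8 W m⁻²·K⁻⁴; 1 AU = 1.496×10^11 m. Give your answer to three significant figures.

174 K

d = 10.1 × 1.496×10^11 m = 1.511×10^12 m.
Flux at the orbit: S = L/(4πd²) = 2.77×10^27/(4π·(1.51×10^12)²) = 96.55 W m⁻².
Top-of-atmosphere balance: σT_e⁴ = S(1−α)/4 = 10.43 W m⁻² → T_e = 116.5 K.
For an N-layer opaque stack, T_s⁴ = (N+1)T_e⁴, hence T_s = (5)^(1/4)×116.5 K = 174.1 K.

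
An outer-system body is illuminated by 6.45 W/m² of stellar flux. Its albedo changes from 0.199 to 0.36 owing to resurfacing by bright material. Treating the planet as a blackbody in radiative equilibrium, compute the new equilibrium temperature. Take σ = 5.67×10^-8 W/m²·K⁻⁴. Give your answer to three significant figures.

New equilibrium: T₂ = [(1−0.36)·6.450/(4σ)]^(1/4) = 65.32 K.

65.3 K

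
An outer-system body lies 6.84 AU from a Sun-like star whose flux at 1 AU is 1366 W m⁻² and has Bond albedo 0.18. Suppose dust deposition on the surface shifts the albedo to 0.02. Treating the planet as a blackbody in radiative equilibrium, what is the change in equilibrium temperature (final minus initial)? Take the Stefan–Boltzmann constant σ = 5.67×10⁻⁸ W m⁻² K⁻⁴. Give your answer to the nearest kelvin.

Irradiance scales as 1/d², so S = 1366 W m⁻² × (1/6.84)² = 29.20 W m⁻².
Before: T₁ = [29.20·0.82/(4σ)]^(1/4) = 101.4 K.
Final:   T₂ = [S(1−0.02)/(4σ)]^(1/4) = 106.0 K.
ΔT = T₂ − T₁ = 4.619 K.

5 K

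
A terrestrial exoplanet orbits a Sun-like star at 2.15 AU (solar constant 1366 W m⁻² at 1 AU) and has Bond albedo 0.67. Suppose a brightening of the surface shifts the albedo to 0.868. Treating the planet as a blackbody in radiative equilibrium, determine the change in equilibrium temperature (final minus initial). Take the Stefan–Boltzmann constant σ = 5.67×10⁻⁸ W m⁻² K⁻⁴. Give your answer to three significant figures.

-29.5 kelvin

Flux at the orbit: S = 1366/(2.15)² = 295.5 W m⁻².
Initial: T₁ = [S(1−0.67)/(4σ)]^(1/4) = 144.0 K.
Final:   T₂ = [S(1−0.868)/(4σ)]^(1/4) = 114.5 K.
Change: 114.5 − 144.0 = -29.48 K.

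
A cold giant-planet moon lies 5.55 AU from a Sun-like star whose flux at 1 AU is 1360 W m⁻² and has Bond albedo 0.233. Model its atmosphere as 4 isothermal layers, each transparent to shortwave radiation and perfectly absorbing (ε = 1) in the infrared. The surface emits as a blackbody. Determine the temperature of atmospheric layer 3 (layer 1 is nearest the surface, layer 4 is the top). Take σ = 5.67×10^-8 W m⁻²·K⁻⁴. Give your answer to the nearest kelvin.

Flux at the orbit: S = 1360/(5.55)² = 44.15 W m⁻².
The effective emission temperature is T_e = [S(1−α)/(4σ)]^¼ = 110.5 K.
In the N-layer model, layer k (counted from the surface) has T_k = (N+1−k)^(1/4)·T_e.
With k = 3: T_3 = (4+1−3)^¼·110.5 K = 131.5 K.

131 K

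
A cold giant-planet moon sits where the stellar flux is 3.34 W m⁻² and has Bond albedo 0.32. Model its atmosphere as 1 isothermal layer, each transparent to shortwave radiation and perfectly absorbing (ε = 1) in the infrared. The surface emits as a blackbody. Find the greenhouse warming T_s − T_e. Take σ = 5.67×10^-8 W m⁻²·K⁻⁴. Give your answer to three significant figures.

Top-of-atmosphere balance: σT_e⁴ = S(1−α)/4 = 0.5678 W m⁻² → T_e = 56.25 K.
T_s = (N+1)^(1/4)·T_e = 66.90 K.
Warming: T_s − T_e = 10.64 K.

10.6 K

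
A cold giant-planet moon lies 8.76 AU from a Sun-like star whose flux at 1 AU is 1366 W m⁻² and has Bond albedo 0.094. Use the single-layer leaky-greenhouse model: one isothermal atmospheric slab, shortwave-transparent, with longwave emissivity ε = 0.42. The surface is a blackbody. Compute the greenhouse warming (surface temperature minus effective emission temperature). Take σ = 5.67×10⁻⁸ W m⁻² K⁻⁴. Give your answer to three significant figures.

By the inverse-square law, S = 1366/8.76² = 17.80 W m⁻².
Effective emission temperature (TOA balance): σT_e⁴ = S(1−α)/4 = 4.032 W m⁻² → T_e = 91.83 K.
For a single slab of emissivity ε, T_s⁴ = 2T_e⁴/(2−ε); thus T_s = 91.83·(1.266)^(1/4) = 97.40 K.
Greenhouse warming: T_s − T_e = 5.574 K.

5.57 K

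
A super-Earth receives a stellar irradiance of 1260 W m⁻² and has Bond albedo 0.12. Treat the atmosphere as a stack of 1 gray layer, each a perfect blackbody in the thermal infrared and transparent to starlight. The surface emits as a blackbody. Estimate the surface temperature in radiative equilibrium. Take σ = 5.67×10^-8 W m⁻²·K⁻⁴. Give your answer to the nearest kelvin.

Top-of-atmosphere balance: σT_e⁴ = S(1−α)/4 = 277.2 W m⁻² → T_e = 264.4 K.
Layer-by-layer balance gives σT_s⁴ = (N+1)σT_e⁴, so T_s = 2^¼·264.4 = 314.5 K.

314 K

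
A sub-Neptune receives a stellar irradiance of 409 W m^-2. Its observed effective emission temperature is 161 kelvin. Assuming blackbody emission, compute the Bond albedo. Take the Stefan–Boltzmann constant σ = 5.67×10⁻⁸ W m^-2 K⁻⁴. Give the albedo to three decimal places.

Rearranging the radiative balance, α = 1 − 4σT⁴/S.
4σT⁴ = 4·5.67×10⁻⁸·(161)⁴ = 152.4 W m^-2.
1−α = 152.4/409.0 = 0.3726, so α = 0.6274.

0.627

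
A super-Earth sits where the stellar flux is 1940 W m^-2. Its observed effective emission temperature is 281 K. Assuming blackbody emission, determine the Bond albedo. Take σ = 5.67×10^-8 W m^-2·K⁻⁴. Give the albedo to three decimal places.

0.271

From σT⁴ = S(1−α)/4 we invert for α: 1−α = 4σT⁴/S.
σT⁴ = 353.5 W m^-2, so 4σT⁴ = 1414 W m^-2.
Hence α = 1 − 1414/1940 = 0.2711.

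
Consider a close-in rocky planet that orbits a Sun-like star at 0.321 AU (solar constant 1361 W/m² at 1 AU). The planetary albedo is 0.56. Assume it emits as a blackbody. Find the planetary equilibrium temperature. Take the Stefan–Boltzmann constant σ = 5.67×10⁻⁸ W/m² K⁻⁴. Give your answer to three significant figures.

By the inverse-square law, S = 1361/0.321² = 13210 W/m².
The planet absorbs (1−α)S over its disc πR² and re-emits over 4πR², so the mean absorbed flux is (1−0.56)·13210/4 = 1453 W/m².
Balancing against σT⁴: T = (1453/5.67×10⁻⁸)^(1/4) = 400.1 K.

400 kelvin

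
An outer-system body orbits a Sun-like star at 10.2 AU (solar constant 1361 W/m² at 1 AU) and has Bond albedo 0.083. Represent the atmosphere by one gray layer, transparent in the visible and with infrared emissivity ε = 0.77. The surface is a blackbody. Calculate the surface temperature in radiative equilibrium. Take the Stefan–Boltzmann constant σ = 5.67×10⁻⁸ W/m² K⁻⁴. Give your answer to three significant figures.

96.3 K

Flux at the orbit: S = 1361/(10.2)² = 13.08 W/m².
The planet radiates to space at T_e = [S(1−α)/(4σ)]^(1/4) = 85.28 K.
The surface balance (absorbed SW + ε·downward IR = σT_s⁴) with T_a⁴ = T_s⁴/2 reduces to T_s = T_e·[2/(2−ε)]^¼ = 96.30 K.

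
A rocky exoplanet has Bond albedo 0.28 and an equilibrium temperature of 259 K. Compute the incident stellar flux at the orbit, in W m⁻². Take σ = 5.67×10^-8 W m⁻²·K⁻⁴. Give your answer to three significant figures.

1420 W m⁻²

Invert the energy balance for S: S = 4σT⁴/(1−α).
σT⁴ = 5.67×10⁻⁸·(259)⁴ = 255.1 W m⁻².
So S = 4×255.1/(1−0.28) = 1417 W m⁻².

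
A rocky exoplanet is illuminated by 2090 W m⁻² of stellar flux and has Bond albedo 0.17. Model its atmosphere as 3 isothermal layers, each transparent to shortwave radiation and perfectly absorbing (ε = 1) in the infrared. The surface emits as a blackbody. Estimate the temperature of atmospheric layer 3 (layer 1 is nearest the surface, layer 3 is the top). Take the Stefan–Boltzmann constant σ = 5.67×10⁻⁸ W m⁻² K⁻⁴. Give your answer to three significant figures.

296 kelvin

OLR = S(1−α)/4 = 433.7 W m⁻²; the top layer radiates at T_e = 295.7 K.
Each opaque layer satisfies 2T_j⁴ = T_{j−1}⁴ + T_{j+1}⁴, giving T_k⁴ = (N+1−k)T_e⁴.
T_3 = (1)^(1/4)·295.7 = 295.7 K.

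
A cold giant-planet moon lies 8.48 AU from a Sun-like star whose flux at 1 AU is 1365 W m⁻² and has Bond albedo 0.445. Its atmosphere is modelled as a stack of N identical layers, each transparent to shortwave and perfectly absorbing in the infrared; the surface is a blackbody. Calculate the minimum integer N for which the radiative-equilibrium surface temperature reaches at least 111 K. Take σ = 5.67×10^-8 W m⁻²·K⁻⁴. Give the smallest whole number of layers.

3

Flux at the orbit: S = 1365/(8.48)² = 18.98 W m⁻².
Top-of-atmosphere balance: σT_e⁴ = S(1−α)/4 = 2.634 W m⁻² → T_e = 82.56 K.
Since T_s⁴ = (N+1)T_e⁴, we need N ≥ (T_s/T_e)⁴ − 1 = 2.268.
Rounding up, N = 3.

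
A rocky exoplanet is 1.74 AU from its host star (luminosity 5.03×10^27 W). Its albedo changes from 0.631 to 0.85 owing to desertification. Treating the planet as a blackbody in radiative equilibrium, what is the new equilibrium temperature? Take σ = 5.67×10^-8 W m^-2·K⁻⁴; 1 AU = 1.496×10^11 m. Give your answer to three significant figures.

250 K

d = 1.74 × 1.496×10^11 m = 2.603×10^11 m.
S = L/(4πd²) = 5907 W m^-2.
New equilibrium: T₂ = [(1−0.85)·5907/(4σ)]^(1/4) = 250.0 K.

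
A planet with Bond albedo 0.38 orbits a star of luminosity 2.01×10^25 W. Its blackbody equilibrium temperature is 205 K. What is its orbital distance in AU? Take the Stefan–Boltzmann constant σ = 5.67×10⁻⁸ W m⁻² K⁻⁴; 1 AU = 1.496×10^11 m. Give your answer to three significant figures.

0.333 AU

Required flux: S = 4σT⁴/(1−α) = 646.1 W m⁻².
From L = 4πd²S, d = √(2.01×10^25/(4π·646.1)) = 4.976×10^10 m = 0.3326 AU.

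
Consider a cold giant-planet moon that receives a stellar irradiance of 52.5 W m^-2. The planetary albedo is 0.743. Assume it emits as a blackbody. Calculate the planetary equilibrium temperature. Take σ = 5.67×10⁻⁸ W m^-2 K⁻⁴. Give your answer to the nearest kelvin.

Absorbed flux (global mean): S(1−α)/4 = 52.50·0.257/4 = 3.373 W m^-2.
Set σT⁴ = 3.373 → T = (3.373/σ)^(1/4) = 87.82 K.

88 K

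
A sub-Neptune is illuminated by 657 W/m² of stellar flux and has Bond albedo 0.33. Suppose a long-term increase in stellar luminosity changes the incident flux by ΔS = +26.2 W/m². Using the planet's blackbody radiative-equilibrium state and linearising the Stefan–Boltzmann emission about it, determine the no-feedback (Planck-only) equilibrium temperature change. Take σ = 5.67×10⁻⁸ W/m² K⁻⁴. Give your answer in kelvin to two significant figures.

Reference equilibrium: T_e = [S(1−α)/(4σ)]^(1/4) = 209.9 K.
TOA radiative forcing: ΔF = (1−α)ΔS/4 = 0.67·(+26.2)/4 = 4.388 W/m².
The Planck feedback parameter is 4σT_e³ = 2.097 W/m²/K.
Hence the no-feedback warming is ΔF/(4σT_e³) = 2.09 K.

2.1 kelvin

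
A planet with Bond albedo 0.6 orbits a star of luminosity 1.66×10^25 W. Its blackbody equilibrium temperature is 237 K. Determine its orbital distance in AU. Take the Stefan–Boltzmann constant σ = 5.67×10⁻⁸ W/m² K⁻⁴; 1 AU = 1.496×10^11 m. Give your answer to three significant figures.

Required flux: S = 4σT⁴/(1−α) = 1789 W/m².
Then d = [L/(4πS)]^(1/2) = 2.717×10^10 m, i.e. 0.1816 AU.

0.182 AU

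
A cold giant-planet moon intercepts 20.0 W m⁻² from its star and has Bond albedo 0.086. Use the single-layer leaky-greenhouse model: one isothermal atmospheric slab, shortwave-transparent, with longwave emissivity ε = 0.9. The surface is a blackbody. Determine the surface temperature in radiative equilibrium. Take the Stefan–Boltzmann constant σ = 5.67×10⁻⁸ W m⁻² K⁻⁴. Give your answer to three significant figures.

At the top of the atmosphere, σT_e⁴ = S(1−α)/4 = 4.570 W m⁻², giving T_e = 94.75 K.
The surface balance (absorbed SW + ε·downward IR = σT_s⁴) with T_a⁴ = T_s⁴/2 reduces to T_s = T_e·[2/(2−ε)]^¼ = 110.0 K.

110 K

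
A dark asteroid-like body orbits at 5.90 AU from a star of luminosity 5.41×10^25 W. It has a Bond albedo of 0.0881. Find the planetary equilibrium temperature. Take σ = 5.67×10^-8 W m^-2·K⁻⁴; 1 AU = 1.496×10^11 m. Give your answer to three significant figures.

d = 5.90 × 1.496×10^11 m = 8.826×10^11 m.
S = L/(4πd²) = 5.526 W m^-2.
The planet absorbs (1−α)S over its disc πR² and re-emits over 4πR², so the mean absorbed flux is (1−0.0881)·5.526/4 = 1.260 W m^-2.
Balancing against σT⁴: T = (1.260/5.67×10⁻⁸)^(1/4) = 68.66 K.

68.7 kelvin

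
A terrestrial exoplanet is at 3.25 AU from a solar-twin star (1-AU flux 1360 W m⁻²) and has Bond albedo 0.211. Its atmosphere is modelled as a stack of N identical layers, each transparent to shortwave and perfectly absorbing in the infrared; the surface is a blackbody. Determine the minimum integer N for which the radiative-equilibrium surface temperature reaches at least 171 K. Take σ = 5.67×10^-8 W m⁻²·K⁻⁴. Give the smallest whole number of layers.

Irradiance scales as 1/d², so S = 1360 W m⁻² × (1/3.25)² = 128.8 W m⁻².
OLR = S(1−α)/4 = 25.40 W m⁻²; the top layer radiates at T_e = 145.5 K.
Since T_s⁴ = (N+1)T_e⁴, we need N ≥ (T_s/T_e)⁴ − 1 = 0.909.
Rounding up, N = 1.

1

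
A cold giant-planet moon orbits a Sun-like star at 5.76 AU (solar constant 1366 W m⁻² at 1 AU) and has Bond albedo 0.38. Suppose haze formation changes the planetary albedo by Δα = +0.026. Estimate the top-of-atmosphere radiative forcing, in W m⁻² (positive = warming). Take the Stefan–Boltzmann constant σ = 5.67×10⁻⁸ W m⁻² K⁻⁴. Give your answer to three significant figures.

-0.268 W m⁻²

Flux at the orbit: S = 1366/(5.76)² = 41.17 W m⁻².
The change in absorbed flux is Δ[S(1−α)/4] = −SΔα/4 = -0.2676 W m⁻².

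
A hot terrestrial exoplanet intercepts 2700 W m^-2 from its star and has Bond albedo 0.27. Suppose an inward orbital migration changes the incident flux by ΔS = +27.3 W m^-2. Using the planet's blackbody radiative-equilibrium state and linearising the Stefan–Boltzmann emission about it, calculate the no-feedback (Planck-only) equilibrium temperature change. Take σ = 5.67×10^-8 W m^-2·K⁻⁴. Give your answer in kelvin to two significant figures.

0.77 K

Reference equilibrium: T_e = [S(1−α)/(4σ)]^(1/4) = 305.3 K.
ΔF = Δ[S(1−α)]/4 = (1−0.27)·+27.3/4 = 4.982 W m^-2.
The Planck feedback parameter is 4σT_e³ = 6.455 W m^-2/K.
So ΔT₀ = 4.982/6.455 = 0.772 K.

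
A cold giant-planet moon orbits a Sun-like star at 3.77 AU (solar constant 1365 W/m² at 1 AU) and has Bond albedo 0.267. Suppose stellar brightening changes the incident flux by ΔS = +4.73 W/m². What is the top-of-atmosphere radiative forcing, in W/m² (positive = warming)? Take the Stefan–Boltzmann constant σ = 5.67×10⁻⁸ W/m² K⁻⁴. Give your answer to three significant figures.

0.867 W/m²

Flux at the orbit: S = 1365/(3.77)² = 96.04 W/m².
TOA radiative forcing: ΔF = (1−α)ΔS/4 = 0.733·(+4.73)/4 = 0.8668 W/m².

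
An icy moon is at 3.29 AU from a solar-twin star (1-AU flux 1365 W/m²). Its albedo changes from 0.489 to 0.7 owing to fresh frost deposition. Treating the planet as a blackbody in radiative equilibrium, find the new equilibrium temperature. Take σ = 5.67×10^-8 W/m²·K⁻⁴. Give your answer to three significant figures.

114 K

Flux at the orbit: S = 1365/(3.29)² = 126.1 W/m².
With the new albedo, S(1−α₂)/4 = 9.458 W/m², so T₂ = 113.6 K.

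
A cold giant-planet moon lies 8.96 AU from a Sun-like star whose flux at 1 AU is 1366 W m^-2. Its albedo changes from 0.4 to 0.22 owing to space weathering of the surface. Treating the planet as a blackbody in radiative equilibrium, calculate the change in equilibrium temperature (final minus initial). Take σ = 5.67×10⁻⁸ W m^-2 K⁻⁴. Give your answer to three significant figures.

By the inverse-square law, S = 1366/8.96² = 17.02 W m^-2.
With α = 0.4, T₁ = 81.91 K.
With α = 0.22, T₂ = 87.46 K.
Change: 87.46 − 81.91 = 5.553 K.

5.55 kelvin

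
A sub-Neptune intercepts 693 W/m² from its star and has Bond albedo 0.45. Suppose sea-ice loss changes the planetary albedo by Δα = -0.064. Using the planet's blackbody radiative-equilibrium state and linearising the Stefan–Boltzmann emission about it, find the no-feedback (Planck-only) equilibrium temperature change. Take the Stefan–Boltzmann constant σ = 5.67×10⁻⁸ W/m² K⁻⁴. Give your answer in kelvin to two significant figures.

Unperturbed T_e = [693.0·(1−0.45)/(4σ)]^¼ = 202.5 K.
TOA radiative forcing: ΔF = −S·Δα/4 = −693.0·(-0.064)/4 = 11.09 W/m².
Planck response: λ_P = 4σT_e³ = 4·5.67×10⁻⁸·(202.5)³ = 1.882 W/m²/K.
ΔT₀ = ΔF/λ_P = 11.09/1.882 = 5.89 K.

5.9 K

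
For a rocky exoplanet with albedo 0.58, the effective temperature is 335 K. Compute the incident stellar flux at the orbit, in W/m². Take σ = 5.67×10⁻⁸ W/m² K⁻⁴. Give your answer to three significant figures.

6800 W/m²

Invert the energy balance for S: S = 4σT⁴/(1−α).
The emitted flux is σT⁴ = 714.1 W/m².
S = 4·714.1/0.42 = 6801 W/m².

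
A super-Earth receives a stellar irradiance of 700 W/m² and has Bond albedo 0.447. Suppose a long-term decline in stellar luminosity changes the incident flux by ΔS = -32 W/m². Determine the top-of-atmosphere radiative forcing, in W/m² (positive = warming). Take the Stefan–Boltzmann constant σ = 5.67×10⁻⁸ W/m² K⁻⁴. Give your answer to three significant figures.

-4.42 W/m²

TOA radiative forcing: ΔF = (1−α)ΔS/4 = 0.553·(-32)/4 = -4.424 W/m².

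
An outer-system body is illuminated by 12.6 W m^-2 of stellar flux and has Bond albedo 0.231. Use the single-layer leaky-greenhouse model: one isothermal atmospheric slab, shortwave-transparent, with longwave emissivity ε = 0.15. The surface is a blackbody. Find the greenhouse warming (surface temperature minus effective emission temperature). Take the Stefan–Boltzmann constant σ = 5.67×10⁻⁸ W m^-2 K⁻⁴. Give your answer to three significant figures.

1.59 kelvin

Effective emission temperature (TOA balance): σT_e⁴ = S(1−α)/4 = 2.422 W m^-2 → T_e = 80.85 K.
For a single slab of emissivity ε, T_s⁴ = 2T_e⁴/(2−ε); thus T_s = 80.85·(1.081)^(1/4) = 82.44 K.
Greenhouse warming: T_s − T_e = 1.591 K.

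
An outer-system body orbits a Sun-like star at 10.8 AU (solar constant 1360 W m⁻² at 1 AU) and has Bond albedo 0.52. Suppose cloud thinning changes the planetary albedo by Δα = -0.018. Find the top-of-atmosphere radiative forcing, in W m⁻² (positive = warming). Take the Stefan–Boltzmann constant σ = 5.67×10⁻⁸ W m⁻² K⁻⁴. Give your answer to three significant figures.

By the inverse-square law, S = 1360/10.8² = 11.66 W m⁻².
TOA radiative forcing: ΔF = −S·Δα/4 = −11.66·(-0.018)/4 = 0.05247 W m⁻².

0.0525 W m⁻²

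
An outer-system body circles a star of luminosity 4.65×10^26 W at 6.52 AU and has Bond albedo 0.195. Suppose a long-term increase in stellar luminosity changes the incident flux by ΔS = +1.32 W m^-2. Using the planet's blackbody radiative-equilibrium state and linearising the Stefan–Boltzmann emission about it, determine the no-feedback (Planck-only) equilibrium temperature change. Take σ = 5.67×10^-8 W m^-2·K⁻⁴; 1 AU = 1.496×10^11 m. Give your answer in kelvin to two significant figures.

Orbital distance: d = 6.52 AU = 9.754×10^11 m.
Spreading L over a sphere of radius d: S = 4.65×10^26/(4π·9.75×10^11²) = 38.89 W m^-2.
Unperturbed T_e = [38.89·(1−0.195)/(4σ)]^¼ = 108.4 K.
ΔF = Δ[S(1−α)]/4 = (1−0.195)·+1.32/4 = 0.2656 W m^-2.
Planck response: λ_P = 4σT_e³ = 4·5.67×10⁻⁸·(108.4)³ = 0.2888 W m^-2/K.
ΔT₀ = ΔF/λ_P = 0.2656/0.2888 = 0.920 K.

0.92 K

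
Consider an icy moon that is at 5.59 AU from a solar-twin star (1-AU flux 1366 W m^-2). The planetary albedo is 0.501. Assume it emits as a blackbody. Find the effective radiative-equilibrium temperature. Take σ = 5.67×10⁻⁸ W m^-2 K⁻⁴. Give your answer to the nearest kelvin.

99 kelvin

By the inverse-square law, S = 1366/5.59² = 43.71 W m^-2.
Averaging over the sphere, the absorbed flux is S(1−α)/4 = 5.453 W m^-2.
Set σT⁴ = 5.453 → T = (5.453/σ)^(1/4) = 99.03 K.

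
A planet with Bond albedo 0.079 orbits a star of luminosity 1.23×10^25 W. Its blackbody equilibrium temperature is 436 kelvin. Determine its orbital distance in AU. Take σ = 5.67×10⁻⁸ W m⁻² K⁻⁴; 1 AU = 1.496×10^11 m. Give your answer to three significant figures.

0.0701 AU

Required flux: S = 4σT⁴/(1−α) = 8899 W m⁻².
From L = 4πd²S, d = √(1.23×10^25/(4π·8899)) = 1.049×10^10 m = 0.07011 AU.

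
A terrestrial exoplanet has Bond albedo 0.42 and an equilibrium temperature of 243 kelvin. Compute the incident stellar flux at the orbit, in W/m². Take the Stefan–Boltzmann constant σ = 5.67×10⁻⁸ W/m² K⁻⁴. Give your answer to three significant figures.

1360 W/m²

From S(1−α)/4 = σT⁴: S = 4σT⁴/(1−α).
σT⁴ = 5.67×10⁻⁸·(243)⁴ = 197.7 W/m².
So S = 4×197.7/(1−0.42) = 1363 W/m².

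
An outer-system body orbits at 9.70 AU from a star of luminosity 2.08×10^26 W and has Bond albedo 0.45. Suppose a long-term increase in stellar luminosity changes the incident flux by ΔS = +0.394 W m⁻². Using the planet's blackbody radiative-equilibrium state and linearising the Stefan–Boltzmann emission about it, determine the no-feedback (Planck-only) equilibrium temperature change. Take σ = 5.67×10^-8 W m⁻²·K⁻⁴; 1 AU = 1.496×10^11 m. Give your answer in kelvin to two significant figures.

0.83 K

Orbital distance: d = 9.70 AU = 1.451×10^12 m.
Flux at the orbit: S = L/(4πd²) = 2.08×10^26/(4π·(1.45×10^12)²) = 7.860 W m⁻².
Unperturbed T_e = [7.860·(1−0.45)/(4σ)]^¼ = 66.08 K.
TOA radiative forcing: ΔF = (1−α)ΔS/4 = 0.55·(+0.394)/4 = 0.05418 W m⁻².
The Planck feedback parameter is 4σT_e³ = 0.06543 W m⁻²/K.
ΔT₀ = ΔF/λ_P = 0.05418/0.06543 = 0.828 K.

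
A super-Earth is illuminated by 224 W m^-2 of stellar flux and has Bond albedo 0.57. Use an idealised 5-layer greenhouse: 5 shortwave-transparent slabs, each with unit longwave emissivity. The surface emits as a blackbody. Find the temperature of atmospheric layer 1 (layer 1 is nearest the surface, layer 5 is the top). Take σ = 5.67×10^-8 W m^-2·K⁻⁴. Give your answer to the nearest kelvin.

OLR = S(1−α)/4 = 24.08 W m^-2; the top layer radiates at T_e = 143.6 K.
The net upward flux σT_e⁴ is constant between every pair of levels, so T_k⁴ = (N+1−k)T_e⁴.
T_1 = (5)^(1/4)·143.6 = 214.7 K.

215 K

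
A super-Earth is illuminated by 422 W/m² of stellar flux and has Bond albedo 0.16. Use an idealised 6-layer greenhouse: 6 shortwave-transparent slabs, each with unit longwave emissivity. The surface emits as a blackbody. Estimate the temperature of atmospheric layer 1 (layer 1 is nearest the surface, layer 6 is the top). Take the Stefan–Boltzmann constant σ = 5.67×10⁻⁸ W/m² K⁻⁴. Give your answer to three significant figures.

311 K

The effective emission temperature is T_e = [S(1−α)/(4σ)]^¼ = 198.8 K.
In the N-layer model, layer k (counted from the surface) has T_k = (N+1−k)^(1/4)·T_e.
With k = 1: T_1 = (6+1−1)^¼·198.8 K = 311.2 K.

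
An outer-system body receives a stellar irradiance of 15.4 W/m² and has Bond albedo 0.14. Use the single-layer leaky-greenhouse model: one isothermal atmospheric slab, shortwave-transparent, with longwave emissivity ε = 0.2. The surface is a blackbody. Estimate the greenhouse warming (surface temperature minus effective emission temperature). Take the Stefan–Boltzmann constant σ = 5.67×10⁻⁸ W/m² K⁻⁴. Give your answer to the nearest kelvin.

2 kelvin

At the top of the atmosphere, σT_e⁴ = S(1−α)/4 = 3.311 W/m², giving T_e = 87.42 K.
For a single slab of emissivity ε, T_s⁴ = 2T_e⁴/(2−ε); thus T_s = 87.42·(1.111)^(1/4) = 89.75 K.
Greenhouse warming: T_s − T_e = 2.333 K.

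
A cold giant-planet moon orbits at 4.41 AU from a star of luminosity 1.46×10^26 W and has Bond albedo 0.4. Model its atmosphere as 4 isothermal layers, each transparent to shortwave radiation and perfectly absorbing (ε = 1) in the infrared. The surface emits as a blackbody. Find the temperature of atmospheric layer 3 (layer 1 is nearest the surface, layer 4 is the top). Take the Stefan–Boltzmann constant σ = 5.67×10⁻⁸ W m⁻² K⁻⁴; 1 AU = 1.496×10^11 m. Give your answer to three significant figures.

109 K

Orbital distance: d = 4.41 AU = 6.597×10^11 m.
Flux at the orbit: S = L/(4πd²) = 1.46×10^26/(4π·(6.60×10^11)²) = 26.69 W m⁻².
The effective emission temperature is T_e = [S(1−α)/(4σ)]^¼ = 91.67 K.
In the N-layer model, layer k (counted from the surface) has T_k = (N+1−k)^(1/4)·T_e.
T_3 = (2)^(1/4)·91.67 = 109.0 K.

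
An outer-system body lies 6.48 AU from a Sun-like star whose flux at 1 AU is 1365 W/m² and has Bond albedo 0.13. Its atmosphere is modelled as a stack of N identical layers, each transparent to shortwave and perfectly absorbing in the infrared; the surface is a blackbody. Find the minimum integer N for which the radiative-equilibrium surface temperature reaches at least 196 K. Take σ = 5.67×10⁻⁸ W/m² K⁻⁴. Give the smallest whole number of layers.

By the inverse-square law, S = 1365/6.48² = 32.51 W/m².
OLR = S(1−α)/4 = 7.070 W/m²; the top layer radiates at T_e = 105.7 K.
Since T_s⁴ = (N+1)T_e⁴, we need N ≥ (T_s/T_e)⁴ − 1 = 10.835.
The minimum whole number is N = 11.

11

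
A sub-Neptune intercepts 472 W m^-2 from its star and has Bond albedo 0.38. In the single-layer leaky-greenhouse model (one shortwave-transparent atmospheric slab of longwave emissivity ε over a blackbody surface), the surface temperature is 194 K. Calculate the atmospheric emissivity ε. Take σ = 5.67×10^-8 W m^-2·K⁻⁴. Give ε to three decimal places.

0.178

Effective temperature: T_e = [S(1−α)/(4σ)]^(1/4) = 189.5 K.
Since (2−ε)/2 = (T_e/T_s)⁴ = 0.9109, ε = 0.1781.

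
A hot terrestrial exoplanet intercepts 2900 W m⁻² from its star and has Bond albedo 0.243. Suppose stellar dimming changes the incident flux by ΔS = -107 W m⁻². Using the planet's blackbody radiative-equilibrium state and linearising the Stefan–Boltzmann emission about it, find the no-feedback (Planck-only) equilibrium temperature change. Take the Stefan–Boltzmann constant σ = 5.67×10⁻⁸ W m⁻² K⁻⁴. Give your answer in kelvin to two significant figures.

-2.9 K

The baseline emission temperature is T_e = 313.7 K.
ΔF = Δ[S(1−α)]/4 = (1−0.243)·-107/4 = -20.25 W m⁻².
The Planck feedback parameter is 4σT_e³ = 6.999 W m⁻²/K.
ΔT₀ = ΔF/λ_P = -20.25/6.999 = -2.89 K.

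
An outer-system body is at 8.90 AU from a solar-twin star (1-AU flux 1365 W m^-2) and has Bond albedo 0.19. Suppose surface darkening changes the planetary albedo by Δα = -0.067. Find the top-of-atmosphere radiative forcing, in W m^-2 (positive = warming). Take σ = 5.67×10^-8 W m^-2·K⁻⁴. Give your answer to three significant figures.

0.289 W m^-2

By the inverse-square law, S = 1365/8.90² = 17.23 W m^-2.
TOA radiative forcing: ΔF = −S·Δα/4 = −17.23·(-0.067)/4 = 0.2886 W m^-2.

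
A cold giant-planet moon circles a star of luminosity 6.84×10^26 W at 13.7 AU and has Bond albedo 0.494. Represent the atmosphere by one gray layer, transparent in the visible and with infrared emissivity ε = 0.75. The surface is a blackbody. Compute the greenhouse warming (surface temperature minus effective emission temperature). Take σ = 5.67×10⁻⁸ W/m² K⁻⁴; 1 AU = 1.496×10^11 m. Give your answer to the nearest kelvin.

d = 13.7 × 1.496×10^11 m = 2.050×10^12 m.
S = L/(4πd²) = 12.96 W/m².
The planet radiates to space at T_e = [S(1−α)/(4σ)]^(1/4) = 73.33 K.
Surface balance with a leaky layer gives σT_s⁴ = σT_e⁴·2/(2−ε), so T_s = T_e·[2/(2−0.75)]^(1/4) = 82.47 K.
The atmosphere warms the surface by 9.143 K.

9 kelvin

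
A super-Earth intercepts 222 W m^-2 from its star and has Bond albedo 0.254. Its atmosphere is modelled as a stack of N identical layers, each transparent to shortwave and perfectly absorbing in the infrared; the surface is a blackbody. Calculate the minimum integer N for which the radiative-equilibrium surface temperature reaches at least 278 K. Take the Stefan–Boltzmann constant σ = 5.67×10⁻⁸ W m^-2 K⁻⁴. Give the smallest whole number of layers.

8

OLR = S(1−α)/4 = 41.40 W m^-2; the top layer radiates at T_e = 164.4 K.
T_s = (N+1)^(1/4)·T_e ≥ 278 K requires N+1 ≥ (T_s/T_e)⁴ = (278/164.4)⁴ = 8.180.
The minimum whole number is N = 8.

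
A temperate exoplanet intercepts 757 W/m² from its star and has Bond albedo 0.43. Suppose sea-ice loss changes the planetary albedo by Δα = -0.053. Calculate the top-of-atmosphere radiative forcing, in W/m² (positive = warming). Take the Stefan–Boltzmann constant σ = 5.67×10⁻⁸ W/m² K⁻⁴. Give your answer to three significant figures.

10.0 W/m²

ΔF = −(S/4)Δα = −(757.0/4)×(-0.053) = 10.03 W/m².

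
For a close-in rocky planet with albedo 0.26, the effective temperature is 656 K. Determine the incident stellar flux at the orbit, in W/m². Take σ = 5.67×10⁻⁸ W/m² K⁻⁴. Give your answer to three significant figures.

From S(1−α)/4 = σT⁴: S = 4σT⁴/(1−α).
σT⁴ = 5.67×10⁻⁸·(656)⁴ = 10500 W/m².
S = 4·10500/0.74 = 56760 W/m².

56800 W/m²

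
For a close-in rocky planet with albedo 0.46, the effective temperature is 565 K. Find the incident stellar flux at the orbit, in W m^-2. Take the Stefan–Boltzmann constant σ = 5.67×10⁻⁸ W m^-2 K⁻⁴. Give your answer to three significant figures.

42800 W m^-2

From S(1−α)/4 = σT⁴: S = 4σT⁴/(1−α).
σT⁴ = 5.67×10⁻⁸·(565)⁴ = 5778 W m^-2.
So S = 4×5778/(1−0.46) = 42800 W m^-2.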